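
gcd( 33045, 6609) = 6609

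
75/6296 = 75/6296= 0.01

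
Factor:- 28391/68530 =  - 2^(-1)*5^( - 1)  *  7^( - 1)*29^1 = -29/70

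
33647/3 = 11215  +  2/3 = 11215.67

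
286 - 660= - 374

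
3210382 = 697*4606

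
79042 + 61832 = 140874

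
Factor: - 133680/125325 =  - 2^4  *  3^( -1 )*5^( - 1)= - 16/15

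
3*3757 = 11271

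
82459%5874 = 223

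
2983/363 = 2983/363 = 8.22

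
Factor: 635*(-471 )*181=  - 54134385 = - 3^1*5^1*127^1*157^1*181^1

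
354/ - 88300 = -1 + 43973/44150  =  - 0.00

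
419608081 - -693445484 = 1113053565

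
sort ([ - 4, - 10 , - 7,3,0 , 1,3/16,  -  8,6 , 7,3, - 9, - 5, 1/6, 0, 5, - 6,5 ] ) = [ - 10, - 9, - 8 , - 7, - 6, - 5, - 4,0,  0,1/6,3/16, 1,3,3,5,5, 6,7 ]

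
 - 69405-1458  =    -  70863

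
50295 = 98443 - 48148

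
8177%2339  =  1160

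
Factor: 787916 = 2^2*17^1 * 11587^1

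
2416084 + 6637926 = 9054010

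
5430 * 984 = 5343120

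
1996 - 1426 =570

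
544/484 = 136/121 = 1.12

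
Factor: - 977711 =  - 7^1*197^1*709^1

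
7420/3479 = 1060/497=2.13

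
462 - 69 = 393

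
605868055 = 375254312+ 230613743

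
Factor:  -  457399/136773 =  - 3^( - 2 )*7^( -1)*13^(-1 ) * 167^( - 1) * 457399^1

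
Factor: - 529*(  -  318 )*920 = 2^4 * 3^1*5^1 * 23^3*53^1 =154764240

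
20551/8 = 20551/8 = 2568.88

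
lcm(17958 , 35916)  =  35916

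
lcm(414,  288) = 6624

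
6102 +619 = 6721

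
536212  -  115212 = 421000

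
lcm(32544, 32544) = 32544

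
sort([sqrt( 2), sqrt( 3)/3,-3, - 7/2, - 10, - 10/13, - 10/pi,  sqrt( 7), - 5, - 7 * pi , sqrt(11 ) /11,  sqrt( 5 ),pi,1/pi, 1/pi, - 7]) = [ - 7*pi, - 10, - 7,  -  5, - 7/2, - 10/pi, - 3 , - 10/13, sqrt( 11 )/11,1/pi, 1/pi, sqrt( 3) /3,sqrt(2 ), sqrt( 5),sqrt( 7),pi]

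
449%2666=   449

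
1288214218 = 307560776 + 980653442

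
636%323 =313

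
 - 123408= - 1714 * 72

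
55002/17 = 55002/17 =3235.41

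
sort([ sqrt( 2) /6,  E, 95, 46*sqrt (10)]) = [sqrt( 2)/6,E,95, 46*sqrt( 10)]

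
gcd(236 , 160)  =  4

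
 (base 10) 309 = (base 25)C9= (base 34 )93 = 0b100110101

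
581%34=3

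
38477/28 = 1374 + 5/28  =  1374.18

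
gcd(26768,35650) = 2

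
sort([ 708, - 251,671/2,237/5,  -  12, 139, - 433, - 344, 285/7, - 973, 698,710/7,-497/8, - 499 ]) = [ - 973, - 499, - 433, - 344, - 251, -497/8, - 12,285/7,  237/5, 710/7,139,671/2, 698, 708] 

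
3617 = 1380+2237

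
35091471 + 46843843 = 81935314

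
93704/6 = 46852/3 =15617.33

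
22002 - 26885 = -4883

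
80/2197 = 80/2197= 0.04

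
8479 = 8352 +127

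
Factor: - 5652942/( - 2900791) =2^1*3^1*17^1*41^( - 1 )*139^( - 1) * 157^1*353^1 * 509^ ( - 1) 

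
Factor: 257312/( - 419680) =-5^ ( - 1)* 11^1*17^1 * 61^( -1) = - 187/305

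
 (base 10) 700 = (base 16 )2bc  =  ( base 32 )LS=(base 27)pp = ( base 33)L7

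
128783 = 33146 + 95637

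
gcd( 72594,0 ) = 72594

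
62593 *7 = 438151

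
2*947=1894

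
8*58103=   464824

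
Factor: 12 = 2^2 * 3^1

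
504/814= 252/407 = 0.62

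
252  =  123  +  129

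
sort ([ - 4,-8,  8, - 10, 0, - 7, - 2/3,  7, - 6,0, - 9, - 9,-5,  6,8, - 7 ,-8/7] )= [ - 10, - 9 , - 9, - 8 , - 7, - 7, - 6, - 5, - 4,  -  8/7, - 2/3, 0, 0,  6,  7 , 8,8]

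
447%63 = 6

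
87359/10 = 87359/10 = 8735.90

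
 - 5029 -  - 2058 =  - 2971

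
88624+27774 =116398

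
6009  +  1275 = 7284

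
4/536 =1/134 = 0.01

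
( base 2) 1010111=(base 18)4F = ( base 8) 127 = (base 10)87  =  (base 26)39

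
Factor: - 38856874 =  - 2^1*7^1*47^1*59053^1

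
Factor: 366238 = 2^1*183119^1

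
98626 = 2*49313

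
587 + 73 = 660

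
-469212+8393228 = 7924016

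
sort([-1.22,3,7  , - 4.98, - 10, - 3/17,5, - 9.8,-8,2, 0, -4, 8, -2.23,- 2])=[ - 10, - 9.8, -8,-4.98,  -  4,  -  2.23, - 2,-1.22,-3/17,0,2,3, 5, 7,8 ] 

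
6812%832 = 156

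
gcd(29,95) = 1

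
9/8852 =9/8852  =  0.00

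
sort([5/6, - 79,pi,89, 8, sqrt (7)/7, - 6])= [-79,-6, sqrt( 7)/7  ,  5/6, pi,8, 89]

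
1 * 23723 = 23723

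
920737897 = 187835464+732902433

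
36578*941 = 34419898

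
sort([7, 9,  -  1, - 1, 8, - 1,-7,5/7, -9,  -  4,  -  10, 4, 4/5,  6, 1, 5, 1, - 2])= [-10,-9, - 7, - 4, - 2, -1,- 1,  -  1,5/7, 4/5,1, 1, 4 , 5, 6, 7,  8, 9]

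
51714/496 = 25857/248 =104.26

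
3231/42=76  +  13/14 = 76.93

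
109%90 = 19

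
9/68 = 9/68 = 0.13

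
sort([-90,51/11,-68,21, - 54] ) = [ - 90, - 68,-54,51/11,21]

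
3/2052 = 1/684=0.00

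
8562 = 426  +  8136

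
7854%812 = 546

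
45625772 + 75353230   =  120979002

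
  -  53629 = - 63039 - -9410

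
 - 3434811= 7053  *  ( - 487 ) 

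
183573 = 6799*27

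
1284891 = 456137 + 828754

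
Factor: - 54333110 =  -  2^1*5^1*13^1*417947^1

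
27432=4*6858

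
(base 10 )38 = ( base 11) 35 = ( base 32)16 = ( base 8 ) 46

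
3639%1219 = 1201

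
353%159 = 35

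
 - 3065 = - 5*613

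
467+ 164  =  631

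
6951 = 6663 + 288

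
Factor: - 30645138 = -2^1*3^1*19^1*268817^1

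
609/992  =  609/992 = 0.61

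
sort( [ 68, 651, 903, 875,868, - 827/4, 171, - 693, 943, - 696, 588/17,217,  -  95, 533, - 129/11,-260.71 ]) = [ - 696, -693, - 260.71, - 827/4, - 95, - 129/11, 588/17,68, 171, 217, 533,651,868, 875,903, 943 ] 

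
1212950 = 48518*25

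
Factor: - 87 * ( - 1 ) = 87  =  3^1 * 29^1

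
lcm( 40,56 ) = 280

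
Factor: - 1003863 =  - 3^1*7^2*6829^1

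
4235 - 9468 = -5233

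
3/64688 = 3/64688 = 0.00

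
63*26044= 1640772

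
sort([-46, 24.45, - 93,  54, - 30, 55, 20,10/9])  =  [ - 93,- 46, - 30, 10/9, 20,24.45,  54 , 55] 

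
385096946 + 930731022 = 1315827968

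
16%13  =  3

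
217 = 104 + 113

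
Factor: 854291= 827^1*1033^1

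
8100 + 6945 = 15045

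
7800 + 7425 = 15225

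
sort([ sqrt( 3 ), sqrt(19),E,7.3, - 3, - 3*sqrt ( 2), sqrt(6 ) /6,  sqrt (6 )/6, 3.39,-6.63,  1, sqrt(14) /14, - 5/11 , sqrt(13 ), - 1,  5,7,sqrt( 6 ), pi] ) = [  -  6.63,-3*sqrt( 2), - 3, - 1, - 5/11, sqrt( 14)/14,sqrt ( 6) /6,sqrt( 6 ) /6,1,sqrt( 3 ),sqrt( 6),  E,  pi,3.39,sqrt(13),sqrt( 19),5, 7, 7.3 ] 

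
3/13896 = 1/4632 = 0.00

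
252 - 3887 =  - 3635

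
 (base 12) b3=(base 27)50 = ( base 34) 3X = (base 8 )207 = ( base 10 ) 135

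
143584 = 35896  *4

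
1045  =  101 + 944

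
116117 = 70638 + 45479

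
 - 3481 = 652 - 4133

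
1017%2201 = 1017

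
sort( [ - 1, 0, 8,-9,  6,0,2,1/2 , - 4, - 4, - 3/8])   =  [ - 9, - 4,  -  4, - 1, - 3/8,0 , 0, 1/2, 2,6,  8 ]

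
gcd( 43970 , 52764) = 8794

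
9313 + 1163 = 10476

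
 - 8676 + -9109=-17785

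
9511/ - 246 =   -  39 + 83/246 = - 38.66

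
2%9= 2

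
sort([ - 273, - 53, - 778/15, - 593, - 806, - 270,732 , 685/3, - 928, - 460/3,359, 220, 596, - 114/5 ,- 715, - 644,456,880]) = [ - 928, - 806, - 715, - 644,- 593, - 273 ,  -  270, - 460/3,-53, -778/15, - 114/5,220,685/3,  359,456,596 , 732, 880]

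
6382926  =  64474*99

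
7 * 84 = 588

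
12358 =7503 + 4855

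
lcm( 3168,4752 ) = 9504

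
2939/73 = 2939/73  =  40.26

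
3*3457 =10371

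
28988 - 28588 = 400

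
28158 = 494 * 57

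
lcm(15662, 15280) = 626480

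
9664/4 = 2416  =  2416.00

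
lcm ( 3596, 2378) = 147436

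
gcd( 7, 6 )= 1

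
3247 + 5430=8677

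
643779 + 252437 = 896216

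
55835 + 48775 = 104610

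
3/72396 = 1/24132= 0.00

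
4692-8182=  - 3490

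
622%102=10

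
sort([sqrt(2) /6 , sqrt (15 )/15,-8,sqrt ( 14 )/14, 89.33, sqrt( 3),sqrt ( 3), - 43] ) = [ - 43,  -  8,sqrt( 2)/6,  sqrt(15)/15,sqrt( 14 ) /14,  sqrt( 3),sqrt( 3),89.33]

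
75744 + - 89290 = -13546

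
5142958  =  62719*82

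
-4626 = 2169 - 6795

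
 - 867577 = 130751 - 998328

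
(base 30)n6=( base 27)pl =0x2B8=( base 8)1270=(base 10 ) 696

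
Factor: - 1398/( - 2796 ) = 1/2 = 2^( - 1 ) 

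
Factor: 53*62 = 3286 = 2^1 *31^1*53^1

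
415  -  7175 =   -  6760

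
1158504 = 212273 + 946231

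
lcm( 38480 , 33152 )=2154880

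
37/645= 37/645=0.06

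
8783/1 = 8783 = 8783.00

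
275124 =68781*4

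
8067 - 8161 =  - 94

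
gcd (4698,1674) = 54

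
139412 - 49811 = 89601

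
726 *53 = 38478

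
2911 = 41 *71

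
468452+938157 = 1406609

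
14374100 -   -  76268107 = 90642207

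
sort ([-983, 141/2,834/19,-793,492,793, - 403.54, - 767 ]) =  [ - 983,-793, - 767,-403.54, 834/19, 141/2,492,793]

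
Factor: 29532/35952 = 23/28 = 2^( - 2)*7^ ( - 1)*23^1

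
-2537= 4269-6806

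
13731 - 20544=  - 6813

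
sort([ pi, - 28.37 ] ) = [- 28.37, pi ] 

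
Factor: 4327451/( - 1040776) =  - 2^( - 3 ) * 11^( - 1)*  11827^ ( - 1 ) * 4327451^1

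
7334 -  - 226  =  7560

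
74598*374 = 27899652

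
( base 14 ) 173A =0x1048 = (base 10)4168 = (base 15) 137d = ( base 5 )113133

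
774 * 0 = 0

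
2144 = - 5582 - - 7726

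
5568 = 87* 64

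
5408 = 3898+1510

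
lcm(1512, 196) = 10584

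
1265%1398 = 1265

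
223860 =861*260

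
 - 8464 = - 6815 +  - 1649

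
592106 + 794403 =1386509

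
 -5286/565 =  -5286/565 = -9.36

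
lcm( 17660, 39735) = 158940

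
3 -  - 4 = 7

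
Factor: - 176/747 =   -  2^4*3^( - 2 )*11^1 * 83^( - 1)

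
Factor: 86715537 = 3^1*28905179^1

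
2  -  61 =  - 59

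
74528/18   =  4140 +4/9  =  4140.44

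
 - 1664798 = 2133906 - 3798704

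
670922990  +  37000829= 707923819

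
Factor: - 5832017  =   - 79^1 *73823^1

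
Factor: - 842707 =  - 17^1 *19^1*2609^1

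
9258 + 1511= 10769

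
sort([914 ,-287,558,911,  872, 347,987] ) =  [ - 287 , 347, 558,872,911,914 , 987 ]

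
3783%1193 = 204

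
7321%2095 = 1036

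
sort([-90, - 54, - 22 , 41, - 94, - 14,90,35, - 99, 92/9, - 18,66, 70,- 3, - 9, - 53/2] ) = [ - 99, - 94, -90, - 54,-53/2, - 22, - 18,- 14, -9, - 3, 92/9, 35,41, 66,70 , 90]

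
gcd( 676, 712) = 4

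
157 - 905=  - 748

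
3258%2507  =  751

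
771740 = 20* 38587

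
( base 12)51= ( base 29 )23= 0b111101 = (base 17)3a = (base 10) 61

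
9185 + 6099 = 15284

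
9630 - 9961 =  - 331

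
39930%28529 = 11401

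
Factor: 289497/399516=571/788 = 2^( - 2)*197^( - 1 )*571^1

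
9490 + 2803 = 12293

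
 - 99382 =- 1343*74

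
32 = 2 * 16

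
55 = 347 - 292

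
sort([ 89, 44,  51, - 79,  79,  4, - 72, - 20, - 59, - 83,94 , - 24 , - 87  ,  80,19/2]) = [-87, - 83, - 79, - 72, - 59, - 24, - 20, 4, 19/2, 44,  51,79 , 80, 89,94]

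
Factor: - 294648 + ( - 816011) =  - 1110659  =  - 11^2*67^1*137^1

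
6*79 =474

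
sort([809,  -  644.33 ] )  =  [  -  644.33,809 ] 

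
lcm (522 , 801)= 46458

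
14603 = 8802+5801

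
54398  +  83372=137770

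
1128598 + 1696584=2825182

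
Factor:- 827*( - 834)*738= 509011884 = 2^2*3^3*41^1 * 139^1*827^1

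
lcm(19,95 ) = 95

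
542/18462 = 271/9231= 0.03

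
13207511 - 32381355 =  - 19173844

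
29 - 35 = - 6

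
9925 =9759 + 166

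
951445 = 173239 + 778206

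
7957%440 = 37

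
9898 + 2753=12651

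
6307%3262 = 3045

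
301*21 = 6321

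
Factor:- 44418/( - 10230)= 5^( - 1 )*31^( - 1 )*673^1 = 673/155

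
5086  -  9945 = -4859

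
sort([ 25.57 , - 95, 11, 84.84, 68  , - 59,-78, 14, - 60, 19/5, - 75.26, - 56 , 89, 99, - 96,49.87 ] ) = [ - 96,-95,-78, - 75.26, - 60, - 59, - 56, 19/5,11, 14, 25.57, 49.87, 68,84.84,  89, 99] 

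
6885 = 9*765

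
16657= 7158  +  9499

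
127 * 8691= 1103757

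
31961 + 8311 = 40272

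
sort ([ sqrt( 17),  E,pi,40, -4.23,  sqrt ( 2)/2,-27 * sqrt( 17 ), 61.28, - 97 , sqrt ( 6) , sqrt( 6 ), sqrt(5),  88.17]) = [-27*sqrt( 17 ),- 97, - 4.23,sqrt(2)/2 , sqrt (5),sqrt(6),sqrt( 6),E,  pi,sqrt( 17), 40, 61.28, 88.17]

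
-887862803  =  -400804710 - 487058093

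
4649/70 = 66 + 29/70  =  66.41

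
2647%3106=2647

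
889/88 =889/88 = 10.10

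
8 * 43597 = 348776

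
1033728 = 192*5384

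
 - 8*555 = - 4440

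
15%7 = 1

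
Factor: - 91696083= - 3^1*2243^1*13627^1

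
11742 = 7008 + 4734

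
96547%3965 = 1387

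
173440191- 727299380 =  - 553859189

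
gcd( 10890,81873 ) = 99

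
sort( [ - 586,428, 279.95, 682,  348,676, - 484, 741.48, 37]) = [ - 586 , - 484,37, 279.95 , 348,428,676,682,  741.48]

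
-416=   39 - 455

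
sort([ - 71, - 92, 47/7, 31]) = [-92, - 71 , 47/7, 31]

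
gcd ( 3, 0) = 3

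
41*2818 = 115538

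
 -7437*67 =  - 498279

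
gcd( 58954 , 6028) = 2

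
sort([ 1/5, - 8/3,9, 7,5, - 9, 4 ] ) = [ - 9, - 8/3, 1/5, 4,5,7,9 ] 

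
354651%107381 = 32508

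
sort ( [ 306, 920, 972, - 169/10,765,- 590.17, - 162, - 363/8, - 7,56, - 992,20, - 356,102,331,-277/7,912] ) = [-992 , - 590.17, - 356, - 162, - 363/8, - 277/7, - 169/10, - 7,20,56,102,306, 331,  765,912,920,972]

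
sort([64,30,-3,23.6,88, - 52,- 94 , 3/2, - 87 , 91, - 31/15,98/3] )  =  [-94, - 87,  -  52,-3, - 31/15  ,  3/2,23.6,30,  98/3, 64,88,91]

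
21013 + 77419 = 98432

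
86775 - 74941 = 11834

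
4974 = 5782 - 808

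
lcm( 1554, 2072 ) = 6216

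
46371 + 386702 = 433073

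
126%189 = 126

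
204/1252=51/313 =0.16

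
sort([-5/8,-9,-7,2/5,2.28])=[-9, - 7,-5/8,2/5,2.28]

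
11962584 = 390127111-378164527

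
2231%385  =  306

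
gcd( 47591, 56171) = 1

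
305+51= 356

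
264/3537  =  88/1179 = 0.07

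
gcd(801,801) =801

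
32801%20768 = 12033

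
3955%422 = 157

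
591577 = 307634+283943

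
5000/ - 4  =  -1250+ 0/1 = - 1250.00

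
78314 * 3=234942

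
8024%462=170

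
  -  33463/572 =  - 59 + 285/572 = - 58.50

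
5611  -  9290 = -3679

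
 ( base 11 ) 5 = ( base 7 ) 5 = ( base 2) 101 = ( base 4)11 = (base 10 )5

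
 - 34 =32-66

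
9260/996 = 9+74/249 = 9.30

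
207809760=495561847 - 287752087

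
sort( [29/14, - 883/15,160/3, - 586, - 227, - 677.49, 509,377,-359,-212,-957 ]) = [ - 957,  -  677.49, - 586,-359, - 227, - 212 , - 883/15, 29/14,160/3, 377, 509 ]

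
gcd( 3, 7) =1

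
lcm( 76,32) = 608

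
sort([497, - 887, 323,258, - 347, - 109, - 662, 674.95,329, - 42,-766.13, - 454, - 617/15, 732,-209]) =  [ -887, - 766.13,-662, - 454, - 347, - 209, - 109, -42, - 617/15, 258, 323, 329,497,674.95,732]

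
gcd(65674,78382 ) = 2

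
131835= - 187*(- 705)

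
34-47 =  - 13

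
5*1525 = 7625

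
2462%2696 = 2462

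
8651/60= 8651/60 =144.18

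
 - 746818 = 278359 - 1025177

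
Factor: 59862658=2^1*337^1*88817^1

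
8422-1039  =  7383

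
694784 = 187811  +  506973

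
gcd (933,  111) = 3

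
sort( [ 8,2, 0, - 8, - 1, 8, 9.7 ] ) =[  -  8,-1, 0, 2,8, 8, 9.7 ]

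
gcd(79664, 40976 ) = 208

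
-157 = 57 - 214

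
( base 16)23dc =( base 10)9180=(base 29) AQG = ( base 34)7W0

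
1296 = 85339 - 84043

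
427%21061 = 427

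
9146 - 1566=7580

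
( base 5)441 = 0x79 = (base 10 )121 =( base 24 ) 51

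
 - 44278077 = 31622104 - 75900181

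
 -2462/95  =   - 2462/95 = - 25.92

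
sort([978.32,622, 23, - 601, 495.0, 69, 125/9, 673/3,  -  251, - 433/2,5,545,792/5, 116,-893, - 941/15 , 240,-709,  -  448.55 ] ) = [  -  893,- 709, - 601, - 448.55,  -  251 , - 433/2 ,-941/15 , 5,125/9 , 23, 69, 116, 792/5,  673/3,  240,495.0  ,  545,622 , 978.32 ]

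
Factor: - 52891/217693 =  - 233/959 = - 7^( - 1 ) * 137^( - 1)*233^1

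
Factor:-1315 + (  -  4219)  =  -2^1*2767^1 = -5534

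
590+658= 1248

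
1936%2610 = 1936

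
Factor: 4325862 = 2^1*3^1*199^1 *3623^1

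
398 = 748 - 350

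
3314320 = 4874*680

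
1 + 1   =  2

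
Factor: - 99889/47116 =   -  2^( - 2 )*23^1 * 43^1*101^1*11779^( - 1 )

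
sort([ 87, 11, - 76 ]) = [ - 76, 11, 87]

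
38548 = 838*46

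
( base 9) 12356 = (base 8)20171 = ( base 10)8313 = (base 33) 7ku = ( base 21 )IHI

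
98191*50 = 4909550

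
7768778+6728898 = 14497676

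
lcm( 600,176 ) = 13200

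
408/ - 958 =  - 204/479 = - 0.43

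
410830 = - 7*( - 58690) 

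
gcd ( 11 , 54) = 1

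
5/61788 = 5/61788 = 0.00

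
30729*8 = 245832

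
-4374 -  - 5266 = 892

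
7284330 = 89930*81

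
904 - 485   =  419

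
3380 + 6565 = 9945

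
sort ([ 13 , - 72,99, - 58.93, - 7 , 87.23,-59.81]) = [ - 72 ,  -  59.81, - 58.93, - 7,13, 87.23, 99] 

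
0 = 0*5918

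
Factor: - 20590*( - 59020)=2^3*5^2*13^1*29^1*71^1*227^1 = 1215221800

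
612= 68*9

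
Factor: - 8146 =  - 2^1 * 4073^1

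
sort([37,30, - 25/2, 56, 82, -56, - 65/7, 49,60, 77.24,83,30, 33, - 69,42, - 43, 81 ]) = [ - 69,  -  56, - 43,  -  25/2, - 65/7,30, 30, 33,37, 42, 49,56,60,77.24, 81, 82 , 83 ]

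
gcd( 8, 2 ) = 2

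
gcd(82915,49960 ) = 5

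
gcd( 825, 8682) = 3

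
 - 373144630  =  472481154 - 845625784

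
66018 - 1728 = 64290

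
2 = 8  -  6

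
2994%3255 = 2994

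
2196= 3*732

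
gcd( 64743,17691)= 3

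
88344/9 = 9816= 9816.00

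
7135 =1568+5567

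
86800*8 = 694400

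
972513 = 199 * 4887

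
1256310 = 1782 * 705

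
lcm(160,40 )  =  160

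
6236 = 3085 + 3151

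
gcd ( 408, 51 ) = 51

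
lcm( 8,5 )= 40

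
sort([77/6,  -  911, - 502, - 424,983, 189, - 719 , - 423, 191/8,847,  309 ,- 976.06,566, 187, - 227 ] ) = [ - 976.06, - 911,-719,- 502, - 424, - 423, - 227, 77/6,191/8,187,189, 309, 566, 847, 983 ]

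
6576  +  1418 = 7994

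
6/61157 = 6/61157   =  0.00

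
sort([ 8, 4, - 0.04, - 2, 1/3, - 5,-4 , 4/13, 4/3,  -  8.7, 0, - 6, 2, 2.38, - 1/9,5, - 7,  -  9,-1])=[ - 9 ,-8.7,  -  7, - 6, - 5, - 4,- 2,-1, - 1/9, - 0.04, 0, 4/13, 1/3, 4/3, 2,2.38, 4,5,8] 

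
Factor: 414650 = 2^1*5^2*8293^1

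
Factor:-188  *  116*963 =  - 21001104 = - 2^4 * 3^2 * 29^1*47^1*107^1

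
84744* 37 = 3135528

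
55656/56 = 6957/7 = 993.86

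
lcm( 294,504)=3528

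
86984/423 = 205  +  269/423 = 205.64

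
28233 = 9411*3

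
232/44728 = 29/5591 = 0.01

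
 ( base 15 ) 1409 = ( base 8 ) 10274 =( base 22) 8ig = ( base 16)10bc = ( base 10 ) 4284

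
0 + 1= 1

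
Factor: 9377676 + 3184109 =12561785= 5^1*29^1*41^1*2113^1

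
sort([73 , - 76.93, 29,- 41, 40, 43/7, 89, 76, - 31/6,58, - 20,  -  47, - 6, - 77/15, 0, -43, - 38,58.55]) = [-76.93, -47, - 43, - 41, - 38, - 20,-6,  -  31/6,-77/15,0, 43/7,29, 40, 58, 58.55, 73, 76,89 ]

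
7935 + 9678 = 17613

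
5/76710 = 1/15342 = 0.00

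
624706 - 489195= 135511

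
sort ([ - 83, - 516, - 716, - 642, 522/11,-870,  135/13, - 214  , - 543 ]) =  [-870,  -  716, - 642,-543, - 516,-214 , - 83, 135/13,  522/11] 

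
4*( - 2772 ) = -11088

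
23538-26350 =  - 2812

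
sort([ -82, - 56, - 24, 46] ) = [ - 82,-56, - 24,46]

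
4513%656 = 577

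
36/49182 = 6/8197 = 0.00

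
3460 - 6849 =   -  3389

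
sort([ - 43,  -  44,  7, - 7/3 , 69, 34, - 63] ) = [ - 63, - 44, - 43 , - 7/3, 7, 34, 69] 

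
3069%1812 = 1257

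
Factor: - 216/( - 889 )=2^3*3^3 * 7^( - 1 )*127^( - 1)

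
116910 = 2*58455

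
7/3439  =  7/3439=0.00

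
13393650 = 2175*6158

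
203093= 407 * 499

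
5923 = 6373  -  450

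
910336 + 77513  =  987849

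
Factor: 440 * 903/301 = 2^3*3^1*5^1 *11^1 = 1320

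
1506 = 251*6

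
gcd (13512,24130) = 2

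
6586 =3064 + 3522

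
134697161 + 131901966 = 266599127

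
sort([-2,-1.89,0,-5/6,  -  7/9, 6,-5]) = [ - 5  , - 2, - 1.89 , - 5/6, - 7/9, 0,  6] 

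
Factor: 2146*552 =2^4*3^1*23^1*29^1*37^1 = 1184592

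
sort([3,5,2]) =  [ 2,3, 5]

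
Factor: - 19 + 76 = 3^1*19^1 =57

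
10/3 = 10/3= 3.33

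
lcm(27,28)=756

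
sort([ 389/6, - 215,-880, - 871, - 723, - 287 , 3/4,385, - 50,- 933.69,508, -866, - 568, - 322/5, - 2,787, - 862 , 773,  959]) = [ - 933.69, - 880,  -  871, - 866, - 862, -723, - 568, -287, - 215, - 322/5, - 50,- 2, 3/4, 389/6,385,508,773,  787, 959 ]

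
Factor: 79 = 79^1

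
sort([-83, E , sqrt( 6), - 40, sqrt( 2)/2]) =[ - 83, - 40,sqrt( 2) /2,sqrt( 6 ),E]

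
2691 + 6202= 8893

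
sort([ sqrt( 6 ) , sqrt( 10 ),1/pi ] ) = [1/pi , sqrt( 6 ),sqrt(10) ]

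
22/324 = 11/162 = 0.07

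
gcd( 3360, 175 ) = 35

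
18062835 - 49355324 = - 31292489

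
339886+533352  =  873238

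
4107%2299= 1808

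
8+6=14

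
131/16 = 8 + 3/16 = 8.19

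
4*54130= 216520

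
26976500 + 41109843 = 68086343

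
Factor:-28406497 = - 7^1*4058071^1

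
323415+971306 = 1294721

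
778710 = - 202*( - 3855)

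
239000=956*250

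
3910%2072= 1838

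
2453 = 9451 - 6998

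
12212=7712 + 4500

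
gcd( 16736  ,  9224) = 8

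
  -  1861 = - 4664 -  - 2803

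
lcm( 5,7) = 35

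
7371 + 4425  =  11796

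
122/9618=61/4809=0.01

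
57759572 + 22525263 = 80284835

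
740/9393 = 740/9393 = 0.08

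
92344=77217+15127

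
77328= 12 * 6444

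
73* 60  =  4380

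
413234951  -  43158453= 370076498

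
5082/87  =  58 + 12/29=58.41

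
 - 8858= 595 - 9453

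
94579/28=3377 + 23/28= 3377.82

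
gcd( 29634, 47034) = 6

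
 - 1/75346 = -1/75346  =  - 0.00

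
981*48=47088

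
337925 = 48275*7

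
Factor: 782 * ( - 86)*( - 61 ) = 4102372 = 2^2*17^1*23^1*43^1*61^1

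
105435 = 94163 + 11272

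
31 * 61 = 1891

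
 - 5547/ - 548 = 5547/548=10.12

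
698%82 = 42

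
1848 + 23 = 1871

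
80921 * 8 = 647368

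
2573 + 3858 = 6431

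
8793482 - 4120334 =4673148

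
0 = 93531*0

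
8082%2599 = 285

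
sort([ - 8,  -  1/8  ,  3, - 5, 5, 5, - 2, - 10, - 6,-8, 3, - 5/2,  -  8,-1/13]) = [  -  10, - 8, - 8 ,-8, - 6 , - 5, - 5/2 , - 2, - 1/8, - 1/13, 3, 3,  5,5 ] 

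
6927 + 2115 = 9042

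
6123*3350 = 20512050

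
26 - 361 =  - 335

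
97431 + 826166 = 923597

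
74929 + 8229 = 83158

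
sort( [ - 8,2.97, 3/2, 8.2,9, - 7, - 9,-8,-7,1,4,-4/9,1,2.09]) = [ - 9,-8, - 8, - 7, - 7,-4/9,1,1 , 3/2, 2.09, 2.97, 4,8.2, 9 ]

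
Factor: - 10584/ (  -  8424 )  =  3^( - 1 )  *  7^2* 13^( - 1) = 49/39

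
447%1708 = 447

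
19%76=19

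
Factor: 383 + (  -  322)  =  61^1 = 61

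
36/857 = 36/857 = 0.04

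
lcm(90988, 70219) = 6460148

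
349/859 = 349/859=0.41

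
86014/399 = 215+229/399 = 215.57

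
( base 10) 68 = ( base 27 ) 2e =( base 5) 233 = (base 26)2G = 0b1000100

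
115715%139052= 115715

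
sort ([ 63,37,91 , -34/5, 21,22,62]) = [ -34/5,21, 22,  37, 62, 63,  91]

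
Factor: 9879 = 3^1 * 37^1 * 89^1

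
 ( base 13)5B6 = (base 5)12434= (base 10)994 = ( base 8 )1742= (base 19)2E6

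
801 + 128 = 929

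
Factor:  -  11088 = -2^4*3^2*7^1*11^1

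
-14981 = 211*(-71 )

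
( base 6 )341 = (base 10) 133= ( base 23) 5i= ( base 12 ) b1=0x85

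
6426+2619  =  9045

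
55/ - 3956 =-1 + 3901/3956 = - 0.01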